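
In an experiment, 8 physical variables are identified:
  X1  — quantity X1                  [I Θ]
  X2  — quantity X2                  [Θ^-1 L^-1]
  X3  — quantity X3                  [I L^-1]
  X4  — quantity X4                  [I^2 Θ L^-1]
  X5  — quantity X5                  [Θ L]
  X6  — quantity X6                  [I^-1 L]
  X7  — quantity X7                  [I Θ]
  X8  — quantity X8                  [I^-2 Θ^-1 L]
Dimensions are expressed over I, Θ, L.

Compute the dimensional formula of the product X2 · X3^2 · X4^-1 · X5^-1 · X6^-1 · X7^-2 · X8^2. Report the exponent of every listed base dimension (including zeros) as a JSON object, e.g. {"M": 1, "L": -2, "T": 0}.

{"I": -5, "Θ": -7, "L": -2}

Exponent matrix [I,Θ,L] × [X1,X2,X3,X4,X5,X6,X7,X8]:
  I: [ 1  0  1  2  0 -1  1 -2]
  Θ: [ 1 -1  0  1  1  0  1 -1]
  L: [ 0 -1 -1 -1  1  1  0  1]
  [I]: (1)·0+(2)·1+(-1)·2+(-1)·0+(-1)·-1+(-2)·1+(2)·-2 = -5
  [Θ]: (1)·-1+(2)·0+(-1)·1+(-1)·1+(-1)·0+(-2)·1+(2)·-1 = -7
  [L]: (1)·-1+(2)·-1+(-1)·-1+(-1)·1+(-1)·1+(-2)·0+(2)·1 = -2
⇒ I^-5 Θ^-7 L^-2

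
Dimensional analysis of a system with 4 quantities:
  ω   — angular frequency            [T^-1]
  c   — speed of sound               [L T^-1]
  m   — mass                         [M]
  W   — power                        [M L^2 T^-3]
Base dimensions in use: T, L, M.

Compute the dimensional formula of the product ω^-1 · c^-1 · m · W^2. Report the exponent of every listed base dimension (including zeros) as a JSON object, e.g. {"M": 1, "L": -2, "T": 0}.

{"T": -4, "L": 3, "M": 3}

Dimensional matrix (T×L×M by ω×c×m×W):
  T: [-1 -1  0 -3]
  L: [ 0  1  0  2]
  M: [ 0  0  1  1]
  [T]: (-1)·-1+(-1)·-1+(1)·0+(2)·-3 = -4
  [L]: (-1)·0+(-1)·1+(1)·0+(2)·2 = 3
  [M]: (-1)·0+(-1)·0+(1)·1+(2)·1 = 3
⇒ T^-4 L^3 M^3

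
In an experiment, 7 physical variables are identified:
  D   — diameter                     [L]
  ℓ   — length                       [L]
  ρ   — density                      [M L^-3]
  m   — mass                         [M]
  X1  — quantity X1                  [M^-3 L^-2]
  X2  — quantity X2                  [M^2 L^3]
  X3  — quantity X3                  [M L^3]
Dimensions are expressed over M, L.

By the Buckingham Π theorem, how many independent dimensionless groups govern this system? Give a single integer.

5

Exponent matrix [M,L] × [D,ℓ,ρ,m,X1,X2,X3]:
  M: [ 0  0  1  1 -3  2  1]
  L: [ 1  1 -3  0 -2  3  3]
Echelon form has 2 nonzero rows (pivots: D,ρ)
7 vars − rank 2 = 5 Π groups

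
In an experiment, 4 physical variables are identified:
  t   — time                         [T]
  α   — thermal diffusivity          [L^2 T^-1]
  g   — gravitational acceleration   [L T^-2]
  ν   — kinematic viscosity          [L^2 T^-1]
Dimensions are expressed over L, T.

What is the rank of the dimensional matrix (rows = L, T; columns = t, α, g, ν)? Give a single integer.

Dimensional matrix (L×T by t×α×g×ν):
  L: [ 0  2  1  2]
  T: [ 1 -1 -2 -1]
Row reduction gives pivot columns t,α; rank = 2

2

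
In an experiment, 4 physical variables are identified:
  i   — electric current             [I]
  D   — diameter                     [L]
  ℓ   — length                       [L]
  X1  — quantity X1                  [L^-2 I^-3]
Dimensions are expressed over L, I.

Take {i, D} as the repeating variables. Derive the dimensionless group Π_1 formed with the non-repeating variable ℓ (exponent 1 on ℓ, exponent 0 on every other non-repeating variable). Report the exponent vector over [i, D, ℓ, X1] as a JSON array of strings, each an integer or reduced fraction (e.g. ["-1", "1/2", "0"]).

["0", "-1", "1", "0"]

Dimensional matrix (L×I by i×D×ℓ×X1):
  L: [ 0  1  1 -2]
  I: [ 1  0  0 -3]
Echelon form has 2 nonzero rows (pivots: i,D)
Pivot set = {i,D}, free = {ℓ,X1}
RREF:
  r0: [   1    0    0   -3]
  r1: [   0    1    1   -2]
Fix exponent of ℓ at 1, X1 at 0; solve each RREF row for its pivot's exponent:
  r0: exp(i) + (0)·1 = 0 ⇒ exp(i) = 0
  r1: exp(D) + (1)·1 = 0 ⇒ exp(D) = -1
Π_1 = D^-1 · ℓ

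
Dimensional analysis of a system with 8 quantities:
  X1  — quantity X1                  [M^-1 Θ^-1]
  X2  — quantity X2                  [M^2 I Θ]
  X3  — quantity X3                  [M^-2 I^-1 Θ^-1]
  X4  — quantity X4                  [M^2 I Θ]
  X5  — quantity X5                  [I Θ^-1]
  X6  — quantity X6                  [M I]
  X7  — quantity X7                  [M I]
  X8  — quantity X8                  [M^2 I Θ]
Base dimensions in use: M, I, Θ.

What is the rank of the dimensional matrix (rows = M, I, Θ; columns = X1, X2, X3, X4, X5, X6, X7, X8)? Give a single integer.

2

Dimensional matrix (M×I×Θ by X1×X2×X3×X4×X5×X6×X7×X8):
  M: [-1  2 -2  2  0  1  1  2]
  I: [ 0  1 -1  1  1  1  1  1]
  Θ: [-1  1 -1  1 -1  0  0  1]
RREF → pivots at {X1,X2} ⇒ r = 2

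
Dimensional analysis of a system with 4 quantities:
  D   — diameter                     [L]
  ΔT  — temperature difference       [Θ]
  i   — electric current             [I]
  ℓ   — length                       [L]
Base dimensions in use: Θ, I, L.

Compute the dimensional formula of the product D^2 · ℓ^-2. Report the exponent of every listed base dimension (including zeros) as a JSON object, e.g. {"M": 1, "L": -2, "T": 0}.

{"Θ": 0, "I": 0, "L": 0}

Exponent matrix [Θ,I,L] × [D,ΔT,i,ℓ]:
  Θ: [ 0  1  0  0]
  I: [ 0  0  1  0]
  L: [ 1  0  0  1]
  [Θ]: (2)·0+(-2)·0 = 0
  [I]: (2)·0+(-2)·0 = 0
  [L]: (2)·1+(-2)·1 = 0
⇒ 1 (dimensionless)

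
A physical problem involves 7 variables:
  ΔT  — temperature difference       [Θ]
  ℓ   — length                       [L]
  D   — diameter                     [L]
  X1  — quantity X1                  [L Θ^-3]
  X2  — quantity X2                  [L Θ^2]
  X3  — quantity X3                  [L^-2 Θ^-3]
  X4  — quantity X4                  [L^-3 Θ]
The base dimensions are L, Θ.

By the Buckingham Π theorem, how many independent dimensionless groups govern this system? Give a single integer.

5

Dimensional matrix (L×Θ by ΔT×ℓ×D×X1×X2×X3×X4):
  L: [ 0  1  1  1  1 -2 -3]
  Θ: [ 1  0  0 -3  2 -3  1]
Row reduction gives pivot columns ΔT,ℓ; rank = 2
7 vars − rank 2 = 5 Π groups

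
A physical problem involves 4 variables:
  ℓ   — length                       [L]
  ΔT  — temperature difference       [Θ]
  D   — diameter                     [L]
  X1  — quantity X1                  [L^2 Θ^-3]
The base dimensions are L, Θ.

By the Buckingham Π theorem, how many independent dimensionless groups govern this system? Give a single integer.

2

Dimensional matrix (L×Θ by ℓ×ΔT×D×X1):
  L: [ 1  0  1  2]
  Θ: [ 0  1  0 -3]
RREF → pivots at {ℓ,ΔT} ⇒ r = 2
Π count = n − r = 4 − 2 = 2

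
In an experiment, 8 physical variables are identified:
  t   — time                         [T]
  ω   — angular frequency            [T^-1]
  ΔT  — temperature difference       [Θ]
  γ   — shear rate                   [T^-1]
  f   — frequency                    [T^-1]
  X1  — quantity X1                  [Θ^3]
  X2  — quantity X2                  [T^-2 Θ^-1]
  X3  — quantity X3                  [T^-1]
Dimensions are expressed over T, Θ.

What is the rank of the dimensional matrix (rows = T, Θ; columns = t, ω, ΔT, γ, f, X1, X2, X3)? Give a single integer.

2

Exponent matrix [T,Θ] × [t,ω,ΔT,γ,f,X1,X2,X3]:
  T: [ 1 -1  0 -1 -1  0 -2 -1]
  Θ: [ 0  0  1  0  0  3 -1  0]
Row reduction gives pivot columns t,ΔT; rank = 2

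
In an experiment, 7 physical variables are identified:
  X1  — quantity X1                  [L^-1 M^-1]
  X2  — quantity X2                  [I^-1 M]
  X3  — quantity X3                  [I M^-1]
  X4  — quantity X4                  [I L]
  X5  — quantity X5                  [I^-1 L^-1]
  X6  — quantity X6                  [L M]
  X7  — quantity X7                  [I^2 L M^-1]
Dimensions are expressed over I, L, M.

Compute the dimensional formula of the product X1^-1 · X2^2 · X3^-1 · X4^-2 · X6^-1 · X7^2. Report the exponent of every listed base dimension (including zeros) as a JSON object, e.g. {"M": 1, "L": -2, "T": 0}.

Write exponents as rows I,L,M / cols X1,X2,X3,X4,X5,X6,X7:
  I: [ 0 -1  1  1 -1  0  2]
  L: [-1  0  0  1 -1  1  1]
  M: [-1  1 -1  0  0  1 -1]
  [I]: (-1)·0+(2)·-1+(-1)·1+(-2)·1+(-1)·0+(2)·2 = -1
  [L]: (-1)·-1+(2)·0+(-1)·0+(-2)·1+(-1)·1+(2)·1 = 0
  [M]: (-1)·-1+(2)·1+(-1)·-1+(-2)·0+(-1)·1+(2)·-1 = 1
⇒ I^-1 M

{"I": -1, "L": 0, "M": 1}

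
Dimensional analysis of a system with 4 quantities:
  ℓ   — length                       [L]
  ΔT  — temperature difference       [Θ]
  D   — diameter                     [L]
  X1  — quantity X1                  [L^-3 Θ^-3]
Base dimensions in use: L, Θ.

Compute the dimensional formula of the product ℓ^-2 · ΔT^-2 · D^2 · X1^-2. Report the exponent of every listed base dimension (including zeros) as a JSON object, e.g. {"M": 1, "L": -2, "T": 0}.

{"L": 6, "Θ": 4}

Exponent matrix [L,Θ] × [ℓ,ΔT,D,X1]:
  L: [ 1  0  1 -3]
  Θ: [ 0  1  0 -3]
  [L]: (-2)·1+(-2)·0+(2)·1+(-2)·-3 = 6
  [Θ]: (-2)·0+(-2)·1+(2)·0+(-2)·-3 = 4
⇒ L^6 Θ^4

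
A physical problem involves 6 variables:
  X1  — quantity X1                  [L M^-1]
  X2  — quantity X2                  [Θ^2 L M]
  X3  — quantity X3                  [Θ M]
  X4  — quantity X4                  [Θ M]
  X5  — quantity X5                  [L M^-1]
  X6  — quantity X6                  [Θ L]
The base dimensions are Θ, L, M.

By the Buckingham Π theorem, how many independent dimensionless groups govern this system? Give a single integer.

Dimensional matrix (Θ×L×M by X1×X2×X3×X4×X5×X6):
  Θ: [ 0  2  1  1  0  1]
  L: [ 1  1  0  0  1  1]
  M: [-1  1  1  1 -1  0]
Echelon form has 2 nonzero rows (pivots: X1,X2)
n=6, r=2 ⇒ 4 dimensionless groups

4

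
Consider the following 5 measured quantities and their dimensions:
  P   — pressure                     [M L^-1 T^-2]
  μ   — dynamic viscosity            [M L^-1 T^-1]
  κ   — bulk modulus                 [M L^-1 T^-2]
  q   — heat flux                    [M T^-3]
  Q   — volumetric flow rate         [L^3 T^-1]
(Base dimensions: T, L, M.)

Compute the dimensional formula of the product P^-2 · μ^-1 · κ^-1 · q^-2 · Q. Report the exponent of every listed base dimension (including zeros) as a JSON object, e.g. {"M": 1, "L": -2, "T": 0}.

Exponent matrix [T,L,M] × [P,μ,κ,q,Q]:
  T: [-2 -1 -2 -3 -1]
  L: [-1 -1 -1  0  3]
  M: [ 1  1  1  1  0]
  [T]: (-2)·-2+(-1)·-1+(-1)·-2+(-2)·-3+(1)·-1 = 12
  [L]: (-2)·-1+(-1)·-1+(-1)·-1+(-2)·0+(1)·3 = 7
  [M]: (-2)·1+(-1)·1+(-1)·1+(-2)·1+(1)·0 = -6
⇒ T^12 L^7 M^-6

{"T": 12, "L": 7, "M": -6}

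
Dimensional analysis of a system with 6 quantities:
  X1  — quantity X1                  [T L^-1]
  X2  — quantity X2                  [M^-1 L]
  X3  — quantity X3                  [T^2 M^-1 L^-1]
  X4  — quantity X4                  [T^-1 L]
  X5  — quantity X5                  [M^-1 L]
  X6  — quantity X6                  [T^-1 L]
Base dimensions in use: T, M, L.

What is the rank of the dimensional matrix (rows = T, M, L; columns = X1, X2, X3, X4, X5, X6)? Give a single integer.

2

Write exponents as rows T,M,L / cols X1,X2,X3,X4,X5,X6:
  T: [ 1  0  2 -1  0 -1]
  M: [ 0 -1 -1  0 -1  0]
  L: [-1  1 -1  1  1  1]
RREF → pivots at {X1,X2} ⇒ r = 2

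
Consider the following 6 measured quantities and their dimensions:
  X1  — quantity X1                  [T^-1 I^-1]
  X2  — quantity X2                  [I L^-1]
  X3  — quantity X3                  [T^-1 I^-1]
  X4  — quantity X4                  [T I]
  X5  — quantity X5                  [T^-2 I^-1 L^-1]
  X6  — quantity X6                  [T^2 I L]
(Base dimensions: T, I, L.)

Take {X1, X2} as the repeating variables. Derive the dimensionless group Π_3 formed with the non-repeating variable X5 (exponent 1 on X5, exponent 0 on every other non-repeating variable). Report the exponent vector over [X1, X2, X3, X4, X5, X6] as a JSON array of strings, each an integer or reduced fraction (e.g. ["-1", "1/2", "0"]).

Exponent matrix [T,I,L] × [X1,X2,X3,X4,X5,X6]:
  T: [-1  0 -1  1 -2  2]
  I: [-1  1 -1  1 -1  1]
  L: [ 0 -1  0  0 -1  1]
RREF → pivots at {X1,X2} ⇒ r = 2
Pivot set = {X1,X2}, free = {X3,X4,X5,X6}
RREF:
  r0: [   1    0    1   -1    2   -2]
  r1: [   0    1    0    0    1   -1]
  r2: [   0    0    0    0    0    0]
Fix exponent of X5 at 1, X3 at 0, X4 at 0, X6 at 0; solve each RREF row for its pivot's exponent:
  r0: exp(X1) + (2)·1 = 0 ⇒ exp(X1) = -2
  r1: exp(X2) + (1)·1 = 0 ⇒ exp(X2) = -1
Π_3 = X1^-2 · X2^-1 · X5

["-2", "-1", "0", "0", "1", "0"]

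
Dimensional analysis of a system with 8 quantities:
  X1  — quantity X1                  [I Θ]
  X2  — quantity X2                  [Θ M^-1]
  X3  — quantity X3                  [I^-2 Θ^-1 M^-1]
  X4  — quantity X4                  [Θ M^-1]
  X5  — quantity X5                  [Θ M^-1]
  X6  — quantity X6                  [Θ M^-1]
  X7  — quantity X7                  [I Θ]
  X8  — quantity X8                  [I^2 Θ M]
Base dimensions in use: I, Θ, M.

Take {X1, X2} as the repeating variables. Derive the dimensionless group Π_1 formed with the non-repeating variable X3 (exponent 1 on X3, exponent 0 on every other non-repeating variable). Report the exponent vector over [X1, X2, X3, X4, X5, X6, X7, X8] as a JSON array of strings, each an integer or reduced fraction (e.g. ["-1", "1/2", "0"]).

Dimensional matrix (I×Θ×M by X1×X2×X3×X4×X5×X6×X7×X8):
  I: [ 1  0 -2  0  0  0  1  2]
  Θ: [ 1  1 -1  1  1  1  1  1]
  M: [ 0 -1 -1 -1 -1 -1  0  1]
RREF → pivots at {X1,X2} ⇒ r = 2
Repeat: X1,X2; free: X3,X4,X5,X6,X7,X8
RREF:
  r0: [   1    0   -2    0    0    0    1    2]
  r1: [   0    1    1    1    1    1    0   -1]
  r2: [   0    0    0    0    0    0    0    0]
Fix exponent of X3 at 1, X4 at 0, X5 at 0, X6 at 0, X7 at 0, X8 at 0; solve each RREF row for its pivot's exponent:
  r0: exp(X1) + (-2)·1 = 0 ⇒ exp(X1) = 2
  r1: exp(X2) + (1)·1 = 0 ⇒ exp(X2) = -1
Π_1 = X1^2 · X2^-1 · X3

["2", "-1", "1", "0", "0", "0", "0", "0"]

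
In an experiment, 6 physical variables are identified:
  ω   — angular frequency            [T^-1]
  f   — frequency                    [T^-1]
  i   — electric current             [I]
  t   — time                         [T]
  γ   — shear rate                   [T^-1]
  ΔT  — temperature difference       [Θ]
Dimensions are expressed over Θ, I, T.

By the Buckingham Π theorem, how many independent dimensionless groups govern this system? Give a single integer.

3

Exponent matrix [Θ,I,T] × [ω,f,i,t,γ,ΔT]:
  Θ: [ 0  0  0  0  0  1]
  I: [ 0  0  1  0  0  0]
  T: [-1 -1  0  1 -1  0]
RREF → pivots at {ω,i,ΔT} ⇒ r = 3
Π count = n − r = 6 − 3 = 3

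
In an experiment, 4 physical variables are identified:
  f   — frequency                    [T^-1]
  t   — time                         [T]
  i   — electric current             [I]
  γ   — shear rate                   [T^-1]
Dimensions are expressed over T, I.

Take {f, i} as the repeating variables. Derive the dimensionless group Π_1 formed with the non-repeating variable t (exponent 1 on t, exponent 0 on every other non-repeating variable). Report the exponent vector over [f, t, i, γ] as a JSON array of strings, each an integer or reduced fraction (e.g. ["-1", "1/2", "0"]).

["1", "1", "0", "0"]

Write exponents as rows T,I / cols f,t,i,γ:
  T: [-1  1  0 -1]
  I: [ 0  0  1  0]
Echelon form has 2 nonzero rows (pivots: f,i)
Pivot set = {f,i}, free = {t,γ}
RREF:
  r0: [   1   -1    0    1]
  r1: [   0    0    1    0]
Fix exponent of t at 1, γ at 0; solve each RREF row for its pivot's exponent:
  r0: exp(f) + (-1)·1 = 0 ⇒ exp(f) = 1
  r1: exp(i) + (0)·1 = 0 ⇒ exp(i) = 0
Π_1 = f · t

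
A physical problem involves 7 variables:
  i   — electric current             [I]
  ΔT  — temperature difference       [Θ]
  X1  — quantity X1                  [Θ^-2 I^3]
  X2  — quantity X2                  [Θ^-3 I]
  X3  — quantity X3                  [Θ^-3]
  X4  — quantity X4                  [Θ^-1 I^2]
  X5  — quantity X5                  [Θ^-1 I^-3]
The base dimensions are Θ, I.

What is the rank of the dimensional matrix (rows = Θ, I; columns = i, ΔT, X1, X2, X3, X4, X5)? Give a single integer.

Write exponents as rows Θ,I / cols i,ΔT,X1,X2,X3,X4,X5:
  Θ: [ 0  1 -2 -3 -3 -1 -1]
  I: [ 1  0  3  1  0  2 -3]
Row reduction gives pivot columns i,ΔT; rank = 2

2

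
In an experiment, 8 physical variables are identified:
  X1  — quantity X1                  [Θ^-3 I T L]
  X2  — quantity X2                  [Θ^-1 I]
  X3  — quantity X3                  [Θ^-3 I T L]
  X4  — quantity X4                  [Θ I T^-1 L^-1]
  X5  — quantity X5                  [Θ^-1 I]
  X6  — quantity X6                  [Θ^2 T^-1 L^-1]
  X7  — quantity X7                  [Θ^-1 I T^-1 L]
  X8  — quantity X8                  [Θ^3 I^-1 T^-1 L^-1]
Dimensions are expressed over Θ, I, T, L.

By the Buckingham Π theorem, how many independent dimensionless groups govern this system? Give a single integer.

5

Exponent matrix [Θ,I,T,L] × [X1,X2,X3,X4,X5,X6,X7,X8]:
  Θ: [-3 -1 -3  1 -1  2 -1  3]
  I: [ 1  1  1  1  1  0  1 -1]
  T: [ 1  0  1 -1  0 -1 -1 -1]
  L: [ 1  0  1 -1  0 -1  1 -1]
RREF → pivots at {X1,X2,X7} ⇒ r = 3
n=8, r=3 ⇒ 5 dimensionless groups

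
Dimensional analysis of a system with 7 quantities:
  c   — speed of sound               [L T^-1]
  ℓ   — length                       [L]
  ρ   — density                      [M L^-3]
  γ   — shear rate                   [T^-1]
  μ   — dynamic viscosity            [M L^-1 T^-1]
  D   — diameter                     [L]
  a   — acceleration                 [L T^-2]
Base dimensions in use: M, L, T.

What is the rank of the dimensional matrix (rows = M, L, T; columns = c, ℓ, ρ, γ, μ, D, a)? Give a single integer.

Dimensional matrix (M×L×T by c×ℓ×ρ×γ×μ×D×a):
  M: [ 0  0  1  0  1  0  0]
  L: [ 1  1 -3  0 -1  1  1]
  T: [-1  0  0 -1 -1  0 -2]
Echelon form has 3 nonzero rows (pivots: c,ℓ,ρ)

3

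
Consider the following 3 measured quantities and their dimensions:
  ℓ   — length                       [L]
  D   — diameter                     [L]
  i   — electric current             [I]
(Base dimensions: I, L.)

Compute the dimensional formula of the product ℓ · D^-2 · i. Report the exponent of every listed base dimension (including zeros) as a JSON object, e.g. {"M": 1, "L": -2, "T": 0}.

Dimensional matrix (I×L by ℓ×D×i):
  I: [ 0  0  1]
  L: [ 1  1  0]
  [I]: (1)·0+(-2)·0+(1)·1 = 1
  [L]: (1)·1+(-2)·1+(1)·0 = -1
⇒ I L^-1

{"I": 1, "L": -1}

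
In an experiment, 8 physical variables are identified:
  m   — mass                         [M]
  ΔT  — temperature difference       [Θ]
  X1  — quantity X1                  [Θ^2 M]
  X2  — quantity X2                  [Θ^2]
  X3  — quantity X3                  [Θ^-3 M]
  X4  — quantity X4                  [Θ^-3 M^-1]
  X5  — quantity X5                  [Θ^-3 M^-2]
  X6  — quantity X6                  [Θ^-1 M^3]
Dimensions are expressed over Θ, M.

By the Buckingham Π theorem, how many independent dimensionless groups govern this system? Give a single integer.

6

Exponent matrix [Θ,M] × [m,ΔT,X1,X2,X3,X4,X5,X6]:
  Θ: [ 0  1  2  2 -3 -3 -3 -1]
  M: [ 1  0  1  0  1 -1 -2  3]
Row reduction gives pivot columns m,ΔT; rank = 2
n=8, r=2 ⇒ 6 dimensionless groups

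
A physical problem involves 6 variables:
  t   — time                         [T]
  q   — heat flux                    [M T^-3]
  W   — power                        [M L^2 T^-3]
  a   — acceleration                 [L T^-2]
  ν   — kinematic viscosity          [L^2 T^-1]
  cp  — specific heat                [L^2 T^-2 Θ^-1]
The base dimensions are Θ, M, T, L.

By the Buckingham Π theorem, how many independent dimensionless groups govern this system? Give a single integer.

2

Exponent matrix [Θ,M,T,L] × [t,q,W,a,ν,cp]:
  Θ: [ 0  0  0  0  0 -1]
  M: [ 0  1  1  0  0  0]
  T: [ 1 -3 -3 -2 -1 -2]
  L: [ 0  0  2  1  2  2]
RREF → pivots at {t,q,W,cp} ⇒ r = 4
6 vars − rank 4 = 2 Π groups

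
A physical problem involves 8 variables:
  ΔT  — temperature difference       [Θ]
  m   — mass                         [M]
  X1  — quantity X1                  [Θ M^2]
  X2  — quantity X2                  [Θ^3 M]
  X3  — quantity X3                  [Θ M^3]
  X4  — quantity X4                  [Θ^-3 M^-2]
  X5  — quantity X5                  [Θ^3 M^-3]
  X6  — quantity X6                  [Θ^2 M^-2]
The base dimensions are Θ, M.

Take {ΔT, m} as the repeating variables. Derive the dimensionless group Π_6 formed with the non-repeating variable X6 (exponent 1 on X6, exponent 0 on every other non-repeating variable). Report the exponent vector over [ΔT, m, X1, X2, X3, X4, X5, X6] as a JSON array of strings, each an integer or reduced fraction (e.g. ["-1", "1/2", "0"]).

["-2", "2", "0", "0", "0", "0", "0", "1"]

Dimensional matrix (Θ×M by ΔT×m×X1×X2×X3×X4×X5×X6):
  Θ: [ 1  0  1  3  1 -3  3  2]
  M: [ 0  1  2  1  3 -2 -3 -2]
Row reduction gives pivot columns ΔT,m; rank = 2
Repeat: ΔT,m; free: X1,X2,X3,X4,X5,X6
RREF:
  r0: [   1    0    1    3    1   -3    3    2]
  r1: [   0    1    2    1    3   -2   -3   -2]
Fix exponent of X6 at 1, X1 at 0, X2 at 0, X3 at 0, X4 at 0, X5 at 0; solve each RREF row for its pivot's exponent:
  r0: exp(ΔT) + (2)·1 = 0 ⇒ exp(ΔT) = -2
  r1: exp(m) + (-2)·1 = 0 ⇒ exp(m) = 2
Π_6 = ΔT^-2 · m^2 · X6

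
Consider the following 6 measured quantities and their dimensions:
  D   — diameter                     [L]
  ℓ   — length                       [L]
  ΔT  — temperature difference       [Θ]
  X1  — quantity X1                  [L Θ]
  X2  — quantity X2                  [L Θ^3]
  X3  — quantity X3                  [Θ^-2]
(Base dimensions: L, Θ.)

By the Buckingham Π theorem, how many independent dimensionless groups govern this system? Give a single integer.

4

Write exponents as rows L,Θ / cols D,ℓ,ΔT,X1,X2,X3:
  L: [ 1  1  0  1  1  0]
  Θ: [ 0  0  1  1  3 -2]
Row reduction gives pivot columns D,ΔT; rank = 2
6 vars − rank 2 = 4 Π groups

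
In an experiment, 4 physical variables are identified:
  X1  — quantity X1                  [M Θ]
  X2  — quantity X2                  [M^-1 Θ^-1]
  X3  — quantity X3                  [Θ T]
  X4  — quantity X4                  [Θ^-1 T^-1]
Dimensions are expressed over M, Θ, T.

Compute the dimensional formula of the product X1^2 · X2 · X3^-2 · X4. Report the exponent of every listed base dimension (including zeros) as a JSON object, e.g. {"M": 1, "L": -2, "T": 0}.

{"M": 1, "Θ": -2, "T": -3}

Exponent matrix [M,Θ,T] × [X1,X2,X3,X4]:
  M: [ 1 -1  0  0]
  Θ: [ 1 -1  1 -1]
  T: [ 0  0  1 -1]
  [M]: (2)·1+(1)·-1+(-2)·0+(1)·0 = 1
  [Θ]: (2)·1+(1)·-1+(-2)·1+(1)·-1 = -2
  [T]: (2)·0+(1)·0+(-2)·1+(1)·-1 = -3
⇒ M Θ^-2 T^-3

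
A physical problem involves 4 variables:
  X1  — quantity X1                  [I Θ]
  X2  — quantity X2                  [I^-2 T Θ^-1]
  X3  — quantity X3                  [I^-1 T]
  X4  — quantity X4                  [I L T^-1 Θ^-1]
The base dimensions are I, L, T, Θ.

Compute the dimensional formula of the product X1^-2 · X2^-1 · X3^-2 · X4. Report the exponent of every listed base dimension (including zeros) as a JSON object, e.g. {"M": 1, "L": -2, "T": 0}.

Write exponents as rows I,L,T,Θ / cols X1,X2,X3,X4:
  I: [ 1 -2 -1  1]
  L: [ 0  0  0  1]
  T: [ 0  1  1 -1]
  Θ: [ 1 -1  0 -1]
  [I]: (-2)·1+(-1)·-2+(-2)·-1+(1)·1 = 3
  [L]: (-2)·0+(-1)·0+(-2)·0+(1)·1 = 1
  [T]: (-2)·0+(-1)·1+(-2)·1+(1)·-1 = -4
  [Θ]: (-2)·1+(-1)·-1+(-2)·0+(1)·-1 = -2
⇒ I^3 L T^-4 Θ^-2

{"I": 3, "L": 1, "T": -4, "Θ": -2}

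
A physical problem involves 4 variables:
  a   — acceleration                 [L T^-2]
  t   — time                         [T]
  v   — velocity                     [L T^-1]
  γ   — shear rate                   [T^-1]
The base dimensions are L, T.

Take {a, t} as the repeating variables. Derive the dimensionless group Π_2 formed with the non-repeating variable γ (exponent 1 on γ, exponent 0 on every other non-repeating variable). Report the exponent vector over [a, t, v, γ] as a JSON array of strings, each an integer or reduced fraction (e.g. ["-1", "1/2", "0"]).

Dimensional matrix (L×T by a×t×v×γ):
  L: [ 1  0  1  0]
  T: [-2  1 -1 -1]
Echelon form has 2 nonzero rows (pivots: a,t)
Repeat: a,t; free: v,γ
RREF:
  r0: [   1    0    1    0]
  r1: [   0    1    1   -1]
Fix exponent of γ at 1, v at 0; solve each RREF row for its pivot's exponent:
  r0: exp(a) + (0)·1 = 0 ⇒ exp(a) = 0
  r1: exp(t) + (-1)·1 = 0 ⇒ exp(t) = 1
Π_2 = t · γ

["0", "1", "0", "1"]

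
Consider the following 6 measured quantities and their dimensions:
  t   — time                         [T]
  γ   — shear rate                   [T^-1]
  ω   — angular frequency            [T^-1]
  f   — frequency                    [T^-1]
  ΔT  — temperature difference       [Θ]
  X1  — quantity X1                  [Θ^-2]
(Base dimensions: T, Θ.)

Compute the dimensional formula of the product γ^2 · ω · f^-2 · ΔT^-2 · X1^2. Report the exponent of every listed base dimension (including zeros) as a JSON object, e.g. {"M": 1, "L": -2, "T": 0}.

Dimensional matrix (T×Θ by t×γ×ω×f×ΔT×X1):
  T: [ 1 -1 -1 -1  0  0]
  Θ: [ 0  0  0  0  1 -2]
  [T]: (2)·-1+(1)·-1+(-2)·-1+(-2)·0+(2)·0 = -1
  [Θ]: (2)·0+(1)·0+(-2)·0+(-2)·1+(2)·-2 = -6
⇒ T^-1 Θ^-6

{"T": -1, "Θ": -6}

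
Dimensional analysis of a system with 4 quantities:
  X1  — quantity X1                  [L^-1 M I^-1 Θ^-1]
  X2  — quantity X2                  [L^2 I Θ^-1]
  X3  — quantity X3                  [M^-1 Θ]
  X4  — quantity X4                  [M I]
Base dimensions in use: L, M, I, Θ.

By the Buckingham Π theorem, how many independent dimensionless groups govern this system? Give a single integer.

1

Exponent matrix [L,M,I,Θ] × [X1,X2,X3,X4]:
  L: [-1  2  0  0]
  M: [ 1  0 -1  1]
  I: [-1  1  0  1]
  Θ: [-1 -1  1  0]
RREF → pivots at {X1,X2,X3} ⇒ r = 3
n=4, r=3 ⇒ 1 dimensionless group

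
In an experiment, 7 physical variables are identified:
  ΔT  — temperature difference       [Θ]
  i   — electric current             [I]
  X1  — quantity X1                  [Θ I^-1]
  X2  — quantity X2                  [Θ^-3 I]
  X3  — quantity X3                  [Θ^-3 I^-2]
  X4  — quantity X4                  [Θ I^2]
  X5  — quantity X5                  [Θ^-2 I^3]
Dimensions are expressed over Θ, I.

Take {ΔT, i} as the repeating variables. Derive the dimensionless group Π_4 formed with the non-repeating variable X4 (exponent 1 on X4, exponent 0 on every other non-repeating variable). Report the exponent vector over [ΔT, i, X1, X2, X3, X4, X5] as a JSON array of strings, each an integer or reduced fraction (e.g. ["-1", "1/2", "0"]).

Exponent matrix [Θ,I] × [ΔT,i,X1,X2,X3,X4,X5]:
  Θ: [ 1  0  1 -3 -3  1 -2]
  I: [ 0  1 -1  1 -2  2  3]
Row reduction gives pivot columns ΔT,i; rank = 2
Repeat: ΔT,i; free: X1,X2,X3,X4,X5
RREF:
  r0: [   1    0    1   -3   -3    1   -2]
  r1: [   0    1   -1    1   -2    2    3]
Fix exponent of X4 at 1, X1 at 0, X2 at 0, X3 at 0, X5 at 0; solve each RREF row for its pivot's exponent:
  r0: exp(ΔT) + (1)·1 = 0 ⇒ exp(ΔT) = -1
  r1: exp(i) + (2)·1 = 0 ⇒ exp(i) = -2
Π_4 = ΔT^-1 · i^-2 · X4

["-1", "-2", "0", "0", "0", "1", "0"]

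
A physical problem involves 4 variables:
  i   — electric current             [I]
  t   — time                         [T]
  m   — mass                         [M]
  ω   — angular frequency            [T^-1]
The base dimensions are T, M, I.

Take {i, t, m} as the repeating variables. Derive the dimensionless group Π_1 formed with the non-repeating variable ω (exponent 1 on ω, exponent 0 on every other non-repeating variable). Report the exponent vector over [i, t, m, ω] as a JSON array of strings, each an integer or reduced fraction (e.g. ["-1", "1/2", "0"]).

["0", "1", "0", "1"]

Dimensional matrix (T×M×I by i×t×m×ω):
  T: [ 0  1  0 -1]
  M: [ 0  0  1  0]
  I: [ 1  0  0  0]
Echelon form has 3 nonzero rows (pivots: i,t,m)
Pivot set = {i,t,m}, free = {ω}
RREF:
  r0: [   1    0    0    0]
  r1: [   0    1    0   -1]
  r2: [   0    0    1    0]
Fix exponent of ω at 1; solve each RREF row for its pivot's exponent:
  r0: exp(i) + (0)·1 = 0 ⇒ exp(i) = 0
  r1: exp(t) + (-1)·1 = 0 ⇒ exp(t) = 1
  r2: exp(m) + (0)·1 = 0 ⇒ exp(m) = 0
Π_1 = t · ω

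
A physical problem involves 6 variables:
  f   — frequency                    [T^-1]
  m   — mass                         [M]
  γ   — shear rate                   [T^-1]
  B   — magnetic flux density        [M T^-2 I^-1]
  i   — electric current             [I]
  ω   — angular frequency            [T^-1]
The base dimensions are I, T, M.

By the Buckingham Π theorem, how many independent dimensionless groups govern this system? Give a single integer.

3

Dimensional matrix (I×T×M by f×m×γ×B×i×ω):
  I: [ 0  0  0 -1  1  0]
  T: [-1  0 -1 -2  0 -1]
  M: [ 0  1  0  1  0  0]
RREF → pivots at {f,m,B} ⇒ r = 3
Π count = n − r = 6 − 3 = 3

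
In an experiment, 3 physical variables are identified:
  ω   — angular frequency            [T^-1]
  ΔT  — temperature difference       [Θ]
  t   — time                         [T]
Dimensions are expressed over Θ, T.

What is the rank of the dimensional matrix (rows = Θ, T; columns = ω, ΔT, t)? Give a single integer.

Exponent matrix [Θ,T] × [ω,ΔT,t]:
  Θ: [ 0  1  0]
  T: [-1  0  1]
Row reduction gives pivot columns ω,ΔT; rank = 2

2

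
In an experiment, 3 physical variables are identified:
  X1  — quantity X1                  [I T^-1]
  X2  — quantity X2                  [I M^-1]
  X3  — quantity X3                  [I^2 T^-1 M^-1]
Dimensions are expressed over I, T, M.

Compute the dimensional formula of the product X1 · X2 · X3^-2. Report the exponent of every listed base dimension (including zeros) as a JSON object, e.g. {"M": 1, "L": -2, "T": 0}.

{"I": -2, "T": 1, "M": 1}

Write exponents as rows I,T,M / cols X1,X2,X3:
  I: [ 1  1  2]
  T: [-1  0 -1]
  M: [ 0 -1 -1]
  [I]: (1)·1+(1)·1+(-2)·2 = -2
  [T]: (1)·-1+(1)·0+(-2)·-1 = 1
  [M]: (1)·0+(1)·-1+(-2)·-1 = 1
⇒ I^-2 T M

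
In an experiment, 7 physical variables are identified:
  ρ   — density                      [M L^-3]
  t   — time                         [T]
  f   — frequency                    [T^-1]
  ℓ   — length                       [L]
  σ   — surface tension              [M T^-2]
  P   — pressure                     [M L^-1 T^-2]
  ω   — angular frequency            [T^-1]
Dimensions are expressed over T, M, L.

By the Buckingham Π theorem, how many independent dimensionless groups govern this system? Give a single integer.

Exponent matrix [T,M,L] × [ρ,t,f,ℓ,σ,P,ω]:
  T: [ 0  1 -1  0 -2 -2 -1]
  M: [ 1  0  0  0  1  1  0]
  L: [-3  0  0  1  0 -1  0]
Row reduction gives pivot columns ρ,t,ℓ; rank = 3
Π count = n − r = 7 − 3 = 4

4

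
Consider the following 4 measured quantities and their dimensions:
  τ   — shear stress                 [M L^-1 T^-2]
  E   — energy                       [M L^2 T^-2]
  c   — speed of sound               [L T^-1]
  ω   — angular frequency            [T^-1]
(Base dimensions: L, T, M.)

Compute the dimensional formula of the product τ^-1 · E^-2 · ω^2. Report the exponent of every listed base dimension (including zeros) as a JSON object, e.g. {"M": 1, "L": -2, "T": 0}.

Write exponents as rows L,T,M / cols τ,E,c,ω:
  L: [-1  2  1  0]
  T: [-2 -2 -1 -1]
  M: [ 1  1  0  0]
  [L]: (-1)·-1+(-2)·2+(2)·0 = -3
  [T]: (-1)·-2+(-2)·-2+(2)·-1 = 4
  [M]: (-1)·1+(-2)·1+(2)·0 = -3
⇒ L^-3 T^4 M^-3

{"L": -3, "T": 4, "M": -3}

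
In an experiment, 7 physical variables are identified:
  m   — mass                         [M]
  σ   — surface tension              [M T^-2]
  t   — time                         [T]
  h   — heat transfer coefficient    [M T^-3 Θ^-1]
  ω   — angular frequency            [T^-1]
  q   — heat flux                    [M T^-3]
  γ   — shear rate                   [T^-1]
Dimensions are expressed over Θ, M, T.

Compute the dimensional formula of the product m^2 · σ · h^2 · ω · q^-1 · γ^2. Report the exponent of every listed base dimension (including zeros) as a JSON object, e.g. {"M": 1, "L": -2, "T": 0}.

{"Θ": -2, "M": 4, "T": -8}

Dimensional matrix (Θ×M×T by m×σ×t×h×ω×q×γ):
  Θ: [ 0  0  0 -1  0  0  0]
  M: [ 1  1  0  1  0  1  0]
  T: [ 0 -2  1 -3 -1 -3 -1]
  [Θ]: (2)·0+(1)·0+(2)·-1+(1)·0+(-1)·0+(2)·0 = -2
  [M]: (2)·1+(1)·1+(2)·1+(1)·0+(-1)·1+(2)·0 = 4
  [T]: (2)·0+(1)·-2+(2)·-3+(1)·-1+(-1)·-3+(2)·-1 = -8
⇒ Θ^-2 M^4 T^-8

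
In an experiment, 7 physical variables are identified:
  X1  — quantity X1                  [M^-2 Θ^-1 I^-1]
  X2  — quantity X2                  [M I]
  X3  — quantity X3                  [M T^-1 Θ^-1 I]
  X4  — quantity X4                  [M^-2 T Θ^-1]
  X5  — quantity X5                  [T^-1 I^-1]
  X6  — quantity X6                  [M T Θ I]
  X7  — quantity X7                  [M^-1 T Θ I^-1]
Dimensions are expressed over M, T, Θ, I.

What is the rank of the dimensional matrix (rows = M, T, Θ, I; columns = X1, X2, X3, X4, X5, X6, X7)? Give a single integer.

Write exponents as rows M,T,Θ,I / cols X1,X2,X3,X4,X5,X6,X7:
  M: [-2  1  1 -2  0  1 -1]
  T: [ 0  0 -1  1 -1  1  1]
  Θ: [-1  0 -1 -1  0  1  1]
  I: [-1  1  1  0 -1  1 -1]
RREF → pivots at {X1,X2,X3} ⇒ r = 3

3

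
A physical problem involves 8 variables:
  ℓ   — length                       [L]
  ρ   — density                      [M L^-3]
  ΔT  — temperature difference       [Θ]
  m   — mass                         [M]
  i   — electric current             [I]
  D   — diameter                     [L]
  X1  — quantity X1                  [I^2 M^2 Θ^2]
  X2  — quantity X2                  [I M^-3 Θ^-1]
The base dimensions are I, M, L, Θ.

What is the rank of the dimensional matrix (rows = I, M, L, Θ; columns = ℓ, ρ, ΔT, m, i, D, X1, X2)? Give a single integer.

Dimensional matrix (I×M×L×Θ by ℓ×ρ×ΔT×m×i×D×X1×X2):
  I: [ 0  0  0  0  1  0  2  1]
  M: [ 0  1  0  1  0  0  2 -3]
  L: [ 1 -3  0  0  0  1  0  0]
  Θ: [ 0  0  1  0  0  0  2 -1]
Echelon form has 4 nonzero rows (pivots: ℓ,ρ,ΔT,i)

4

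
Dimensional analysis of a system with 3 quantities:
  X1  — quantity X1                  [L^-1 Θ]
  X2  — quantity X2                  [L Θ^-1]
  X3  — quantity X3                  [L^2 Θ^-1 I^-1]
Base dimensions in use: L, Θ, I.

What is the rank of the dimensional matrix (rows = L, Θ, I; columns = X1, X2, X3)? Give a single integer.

2

Write exponents as rows L,Θ,I / cols X1,X2,X3:
  L: [-1  1  2]
  Θ: [ 1 -1 -1]
  I: [ 0  0 -1]
RREF → pivots at {X1,X3} ⇒ r = 2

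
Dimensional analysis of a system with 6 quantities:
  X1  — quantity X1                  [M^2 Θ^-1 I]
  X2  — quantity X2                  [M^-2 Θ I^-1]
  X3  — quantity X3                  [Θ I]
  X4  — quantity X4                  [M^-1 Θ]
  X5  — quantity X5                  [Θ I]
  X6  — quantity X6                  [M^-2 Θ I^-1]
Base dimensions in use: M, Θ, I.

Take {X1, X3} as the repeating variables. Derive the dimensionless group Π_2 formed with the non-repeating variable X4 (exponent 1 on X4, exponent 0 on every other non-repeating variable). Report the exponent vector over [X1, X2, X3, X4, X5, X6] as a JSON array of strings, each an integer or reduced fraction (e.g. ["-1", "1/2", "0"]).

Write exponents as rows M,Θ,I / cols X1,X2,X3,X4,X5,X6:
  M: [ 2 -2  0 -1  0 -2]
  Θ: [-1  1  1  1  1  1]
  I: [ 1 -1  1  0  1 -1]
Row reduction gives pivot columns X1,X3; rank = 2
Repeat: X1,X3; free: X2,X4,X5,X6
RREF:
  r0: [   1   -1    0 -1/2    0   -1]
  r1: [   0    0    1  1/2    1    0]
  r2: [   0    0    0    0    0    0]
Fix exponent of X4 at 1, X2 at 0, X5 at 0, X6 at 0; solve each RREF row for its pivot's exponent:
  r0: exp(X1) + (-1/2)·1 = 0 ⇒ exp(X1) = 1/2
  r1: exp(X3) + (1/2)·1 = 0 ⇒ exp(X3) = -1/2
Π_2 = X1^(1/2) · X3^(-1/2) · X4

["1/2", "0", "-1/2", "1", "0", "0"]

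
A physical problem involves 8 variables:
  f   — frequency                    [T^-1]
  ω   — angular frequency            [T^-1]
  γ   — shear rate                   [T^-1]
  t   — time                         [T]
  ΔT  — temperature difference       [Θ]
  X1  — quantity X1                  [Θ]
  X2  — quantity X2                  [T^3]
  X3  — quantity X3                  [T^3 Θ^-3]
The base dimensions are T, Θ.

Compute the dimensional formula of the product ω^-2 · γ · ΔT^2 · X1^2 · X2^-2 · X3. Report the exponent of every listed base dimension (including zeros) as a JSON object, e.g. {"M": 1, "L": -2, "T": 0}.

{"T": -2, "Θ": 1}

Exponent matrix [T,Θ] × [f,ω,γ,t,ΔT,X1,X2,X3]:
  T: [-1 -1 -1  1  0  0  3  3]
  Θ: [ 0  0  0  0  1  1  0 -3]
  [T]: (-2)·-1+(1)·-1+(2)·0+(2)·0+(-2)·3+(1)·3 = -2
  [Θ]: (-2)·0+(1)·0+(2)·1+(2)·1+(-2)·0+(1)·-3 = 1
⇒ T^-2 Θ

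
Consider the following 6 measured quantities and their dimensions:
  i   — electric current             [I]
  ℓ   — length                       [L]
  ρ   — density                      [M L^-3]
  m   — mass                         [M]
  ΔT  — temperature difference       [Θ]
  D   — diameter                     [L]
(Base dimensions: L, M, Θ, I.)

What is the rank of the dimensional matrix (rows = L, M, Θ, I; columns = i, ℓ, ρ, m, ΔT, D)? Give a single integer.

4

Exponent matrix [L,M,Θ,I] × [i,ℓ,ρ,m,ΔT,D]:
  L: [ 0  1 -3  0  0  1]
  M: [ 0  0  1  1  0  0]
  Θ: [ 0  0  0  0  1  0]
  I: [ 1  0  0  0  0  0]
Echelon form has 4 nonzero rows (pivots: i,ℓ,ρ,ΔT)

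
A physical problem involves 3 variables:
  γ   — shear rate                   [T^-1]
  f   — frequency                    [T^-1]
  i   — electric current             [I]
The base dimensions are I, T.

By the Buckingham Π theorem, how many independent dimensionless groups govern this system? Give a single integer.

1

Exponent matrix [I,T] × [γ,f,i]:
  I: [ 0  0  1]
  T: [-1 -1  0]
RREF → pivots at {γ,i} ⇒ r = 2
n=3, r=2 ⇒ 1 dimensionless group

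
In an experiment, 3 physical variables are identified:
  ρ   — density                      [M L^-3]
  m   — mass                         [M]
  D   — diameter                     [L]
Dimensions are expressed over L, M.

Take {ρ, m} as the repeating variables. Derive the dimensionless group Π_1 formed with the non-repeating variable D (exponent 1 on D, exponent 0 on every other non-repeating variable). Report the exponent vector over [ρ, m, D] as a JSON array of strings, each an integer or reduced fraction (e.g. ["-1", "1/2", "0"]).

["1/3", "-1/3", "1"]

Exponent matrix [L,M] × [ρ,m,D]:
  L: [-3  0  1]
  M: [ 1  1  0]
Echelon form has 2 nonzero rows (pivots: ρ,m)
Repeat: ρ,m; free: D
RREF:
  r0: [   1    0 -1/3]
  r1: [   0    1  1/3]
Fix exponent of D at 1; solve each RREF row for its pivot's exponent:
  r0: exp(ρ) + (-1/3)·1 = 0 ⇒ exp(ρ) = 1/3
  r1: exp(m) + (1/3)·1 = 0 ⇒ exp(m) = -1/3
Π_1 = ρ^(1/3) · m^(-1/3) · D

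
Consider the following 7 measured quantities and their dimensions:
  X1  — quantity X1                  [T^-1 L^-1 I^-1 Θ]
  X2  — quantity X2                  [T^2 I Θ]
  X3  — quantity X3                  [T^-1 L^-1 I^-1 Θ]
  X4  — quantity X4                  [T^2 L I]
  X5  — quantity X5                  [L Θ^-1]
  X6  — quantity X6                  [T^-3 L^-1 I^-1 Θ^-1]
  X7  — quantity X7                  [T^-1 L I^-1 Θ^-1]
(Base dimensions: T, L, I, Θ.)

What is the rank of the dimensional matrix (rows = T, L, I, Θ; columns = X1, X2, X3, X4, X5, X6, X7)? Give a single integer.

3

Exponent matrix [T,L,I,Θ] × [X1,X2,X3,X4,X5,X6,X7]:
  T: [-1  2 -1  2  0 -3 -1]
  L: [-1  0 -1  1  1 -1  1]
  I: [-1  1 -1  1  0 -1 -1]
  Θ: [ 1  1  1  0 -1 -1 -1]
RREF → pivots at {X1,X2,X4} ⇒ r = 3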